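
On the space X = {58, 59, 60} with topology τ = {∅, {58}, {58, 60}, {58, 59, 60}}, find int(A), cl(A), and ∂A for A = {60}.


int(A) = ∅, cl(A) = {59, 60}, ∂A = {59, 60}.

Closed sets in (X, τ) are complements of opens:
  closed(X, τ) = {∅, {59}, {59, 60}, {58, 59, 60}}.
int(A) = ⋃ {U ∈ τ : U ⊆ A}. Opens contained in A: ∅.
Taking the union of these: int(A) = ∅.
cl(A) = ⋂ {C closed : A ⊆ C}. Closed sets containing A: {59, 60}, {58, 59, 60}.
Intersecting these: cl(A) = {59, 60}.
∂A = cl(A) ∖ int(A) = {59, 60} ∖ ∅ = {59, 60}.


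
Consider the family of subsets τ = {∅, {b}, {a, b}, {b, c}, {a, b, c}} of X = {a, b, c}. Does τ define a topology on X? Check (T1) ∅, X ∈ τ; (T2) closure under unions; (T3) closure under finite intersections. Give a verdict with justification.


τ IS a topology on X.

Axiom (T1): ∅ ∈ τ? Yes; X ∈ τ? Yes.
Axiom (T2/T3): check pairwise unions and intersections of members of τ.
All pairwise intersections and unions checked — each lies in τ. Therefore τ satisfies (T1), (T2), (T3): it IS a topology on X.


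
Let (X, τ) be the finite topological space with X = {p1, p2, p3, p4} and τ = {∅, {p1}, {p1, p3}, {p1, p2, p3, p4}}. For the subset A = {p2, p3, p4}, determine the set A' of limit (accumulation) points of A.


A' = {p2, p4}

For each x ∈ X, list the open sets U ∈ τ with x ∈ U, then check whether U ∩ (A ∖ {x}) ≠ ∅ for every such U.
  x = p1: open {p1} ∋ x has {p1} ∩ (A ∖ {p1}) = ∅, so x is NOT a limit point.
  x = p2: opens ∋ x are {p1, p2, p3, p4}; each meets A ∖ {p2}, so x IS a limit point.
  x = p3: open {p1, p3} ∋ x has {p1, p3} ∩ (A ∖ {p3}) = ∅, so x is NOT a limit point.
  x = p4: opens ∋ x are {p1, p2, p3, p4}; each meets A ∖ {p4}, so x IS a limit point.
Collecting: A' = {p2, p4}.


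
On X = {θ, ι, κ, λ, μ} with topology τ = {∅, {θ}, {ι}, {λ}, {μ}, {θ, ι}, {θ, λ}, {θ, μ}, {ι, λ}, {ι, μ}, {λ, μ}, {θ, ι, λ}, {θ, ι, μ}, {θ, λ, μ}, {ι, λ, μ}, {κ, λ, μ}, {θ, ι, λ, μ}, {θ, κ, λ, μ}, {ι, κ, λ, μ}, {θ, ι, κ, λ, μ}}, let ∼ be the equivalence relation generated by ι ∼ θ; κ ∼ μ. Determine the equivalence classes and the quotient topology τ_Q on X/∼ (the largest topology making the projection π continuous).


X/∼ = {[θ=ι], [κ=μ], [λ]}; |τ_Q| = 6.

Equivalence classes: [θ=ι], [κ=μ], [λ].
Quotient map π: X → X/∼ sends θ ↦ [θ=ι], ι ↦ [θ=ι], κ ↦ [κ=μ], λ ↦ [λ], μ ↦ [κ=μ].
For each subset V ⊆ X/∼, compute π^{-1}(V) ⊆ X and check whether π^{-1}(V) ∈ τ. V is open in τ_Q iff π^{-1}(V) ∈ τ.
  V = {}: π^{-1}(V) = ∅ ∈ τ ✓.
  V = {[θ=ι]}: π^{-1}(V) = {θ, ι} ∈ τ ✓.
  V = {[κ=μ]}: π^{-1}(V) = {κ, μ} ∉ τ ✗.
  V = {[θ=ι], [κ=μ]}: π^{-1}(V) = {θ, ι, κ, μ} ∉ τ ✗.
  V = {[λ]}: π^{-1}(V) = {λ} ∈ τ ✓.
  V = {[θ=ι], [λ]}: π^{-1}(V) = {θ, ι, λ} ∈ τ ✓.
  V = {[κ=μ], [λ]}: π^{-1}(V) = {κ, λ, μ} ∈ τ ✓.
  V = {[θ=ι], [κ=μ], [λ]}: π^{-1}(V) = {θ, ι, κ, λ, μ} ∈ τ ✓.
Open sets in the quotient: τ_Q = {{}, {[θ=ι]}, {[λ]}, {[θ=ι], [λ]}, {[κ=μ], [λ]}, {[θ=ι], [κ=μ], [λ]}} (6 elements).


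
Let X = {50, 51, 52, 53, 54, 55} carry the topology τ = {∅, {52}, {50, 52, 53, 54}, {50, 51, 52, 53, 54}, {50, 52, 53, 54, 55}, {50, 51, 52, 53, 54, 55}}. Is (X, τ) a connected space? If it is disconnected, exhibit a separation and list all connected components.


(X, τ) is connected.

Find clopen sets (U ∈ τ with X ∖ U ∈ τ):
  U = ∅, X ∖ U = {50, 51, 52, 53, 54, 55} — both open, so U is clopen.
  U = {50, 51, 52, 53, 54, 55}, X ∖ U = ∅ — both open, so U is clopen.
Only trivial clopens (∅ and X) exist, so (X, τ) is connected.
Compute connected components by grouping points that agree on all clopens:
  component: {50, 51, 52, 53, 54, 55}


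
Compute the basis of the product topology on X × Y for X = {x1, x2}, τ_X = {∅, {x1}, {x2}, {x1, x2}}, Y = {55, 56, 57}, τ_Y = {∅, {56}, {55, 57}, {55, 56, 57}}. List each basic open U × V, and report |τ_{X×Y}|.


Basis B = {∅ × ∅, {x1} × {56}, {x2} × {56}, {x1} × {55, 57}, {x1, x2} × {56}, {x2} × {55, 57}, {x1} × {55, 56, 57}, {x2} × {55, 56, 57}, {x1, x2} × {55, 57}, {x1, x2} × {55, 56, 57}}; |τ_{X×Y}| = 16.

Enumerate products U × V with U ∈ τ_X, V ∈ τ_Y (deduplicated):
  ∅ × ∅ = {} (∅)
  {x1} × {56} = {(x1,56)}
  {x2} × {56} = {(x2,56)}
  {x1} × {55, 57} = {(x1,55), (x1,57)}
  {x1, x2} × {56} = {(x1,56), (x2,56)}
  {x2} × {55, 57} = {(x2,55), (x2,57)}
  {x1} × {55, 56, 57} = {(x1,55), (x1,56), (x1,57)}
  {x2} × {55, 56, 57} = {(x2,55), (x2,56), (x2,57)}
  {x1, x2} × {55, 57} = {(x1,55), (x1,57), (x2,55), (x2,57)}
  {x1, x2} × {55, 56, 57} = {(x1,55), (x1,56), (x1,57), (x2,55), (x2,56), (x2,57)}
These 10 distinct sets form the basis B.
Close under arbitrary unions to get τ_{X×Y}; counting gives |τ_{X×Y}| = 16.


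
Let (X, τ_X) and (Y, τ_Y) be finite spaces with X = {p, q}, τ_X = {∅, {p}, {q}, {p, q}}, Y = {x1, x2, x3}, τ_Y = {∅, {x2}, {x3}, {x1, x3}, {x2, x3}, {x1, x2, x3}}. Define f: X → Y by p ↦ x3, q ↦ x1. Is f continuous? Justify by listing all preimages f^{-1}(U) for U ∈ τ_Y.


f IS continuous.

Compute f^{-1}(U) for each U ∈ τ_Y:
  U = ∅: f^{-1}(U) = ∅ ∈ τ_X ✓.
  U = {x2}: f^{-1}(U) = ∅ ∈ τ_X ✓.
  U = {x3}: f^{-1}(U) = {p} ∈ τ_X ✓.
  U = {x1, x3}: f^{-1}(U) = {p, q} ∈ τ_X ✓.
  U = {x2, x3}: f^{-1}(U) = {p} ∈ τ_X ✓.
  U = {x1, x2, x3}: f^{-1}(U) = {p, q} ∈ τ_X ✓.
Every preimage lies in τ_X, so f IS continuous.


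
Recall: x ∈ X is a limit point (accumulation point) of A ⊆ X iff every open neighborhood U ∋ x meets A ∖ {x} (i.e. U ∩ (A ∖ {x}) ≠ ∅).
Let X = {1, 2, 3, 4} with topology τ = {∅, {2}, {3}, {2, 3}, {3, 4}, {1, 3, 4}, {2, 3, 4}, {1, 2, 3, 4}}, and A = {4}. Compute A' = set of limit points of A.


A' = {1}

For each x ∈ X, list the open sets U ∈ τ with x ∈ U, then check whether U ∩ (A ∖ {x}) ≠ ∅ for every such U.
  x = 1: opens ∋ x are {1, 3, 4}, {1, 2, 3, 4}; each meets A ∖ {1}, so x IS a limit point.
  x = 2: open {2} ∋ x has {2} ∩ (A ∖ {2}) = ∅, so x is NOT a limit point.
  x = 3: open {3} ∋ x has {3} ∩ (A ∖ {3}) = ∅, so x is NOT a limit point.
  x = 4: open {3, 4} ∋ x has {3, 4} ∩ (A ∖ {4}) = ∅, so x is NOT a limit point.
Collecting: A' = {1}.


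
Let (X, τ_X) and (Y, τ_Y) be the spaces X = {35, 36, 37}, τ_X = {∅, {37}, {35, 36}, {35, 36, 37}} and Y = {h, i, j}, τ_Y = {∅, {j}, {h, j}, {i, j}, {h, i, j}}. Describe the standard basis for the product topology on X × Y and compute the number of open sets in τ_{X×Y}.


Basis B = {∅ × ∅, {37} × {j}, {35, 36} × {j}, {37} × {h, j}, {37} × {i, j}, {35, 36, 37} × {j}, {37} × {h, i, j}, {35, 36} × {h, j}, {35, 36} × {i, j}, {35, 36} × {h, i, j}, {35, 36, 37} × {h, j}, {35, 36, 37} × {i, j}, {35, 36, 37} × {h, i, j}}; |τ_{X×Y}| = 25.

Enumerate products U × V with U ∈ τ_X, V ∈ τ_Y (deduplicated):
  ∅ × ∅ = {} (∅)
  {37} × {j} = {(37,j)}
  {35, 36} × {j} = {(35,j), (36,j)}
  {37} × {h, j} = {(37,h), (37,j)}
  {37} × {i, j} = {(37,i), (37,j)}
  {35, 36, 37} × {j} = {(35,j), (36,j), (37,j)}
  {37} × {h, i, j} = {(37,h), (37,i), (37,j)}
  {35, 36} × {h, j} = {(35,h), (35,j), (36,h), (36,j)}
  {35, 36} × {i, j} = {(35,i), (35,j), (36,i), (36,j)}
  {35, 36} × {h, i, j} = {(35,h), (35,i), (35,j), (36,h), (36,i), (36,j)}
  {35, 36, 37} × {h, j} = {(35,h), (35,j), (36,h), (36,j), (37,h), (37,j)}
  {35, 36, 37} × {i, j} = {(35,i), (35,j), (36,i), (36,j), (37,i), (37,j)}
  {35, 36, 37} × {h, i, j} = {(35,h), (35,i), (35,j), (36,h), (36,i), (36,j), (37,h), (37,i), (37,j)}
These 13 distinct sets form the basis B.
Close under arbitrary unions to get τ_{X×Y}; counting gives |τ_{X×Y}| = 25.


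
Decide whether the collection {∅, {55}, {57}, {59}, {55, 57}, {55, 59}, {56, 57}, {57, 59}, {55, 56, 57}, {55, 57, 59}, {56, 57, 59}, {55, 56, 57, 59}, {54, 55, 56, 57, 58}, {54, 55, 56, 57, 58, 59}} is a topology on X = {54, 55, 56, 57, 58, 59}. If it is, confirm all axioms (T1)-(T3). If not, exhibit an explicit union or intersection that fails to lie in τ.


τ IS a topology on X.

Axiom (T1): ∅ ∈ τ? Yes; X ∈ τ? Yes.
Axiom (T2/T3): check pairwise unions and intersections of members of τ.
All pairwise intersections and unions checked — each lies in τ. Therefore τ satisfies (T1), (T2), (T3): it IS a topology on X.


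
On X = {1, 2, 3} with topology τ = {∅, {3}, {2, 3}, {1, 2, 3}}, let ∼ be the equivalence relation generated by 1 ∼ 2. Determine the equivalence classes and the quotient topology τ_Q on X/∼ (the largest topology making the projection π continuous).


X/∼ = {[1=2], [3]}; |τ_Q| = 3.

Equivalence classes: [1=2], [3].
Quotient map π: X → X/∼ sends 1 ↦ [1=2], 2 ↦ [1=2], 3 ↦ [3].
For each subset V ⊆ X/∼, compute π^{-1}(V) ⊆ X and check whether π^{-1}(V) ∈ τ. V is open in τ_Q iff π^{-1}(V) ∈ τ.
  V = {}: π^{-1}(V) = ∅ ∈ τ ✓.
  V = {[1=2]}: π^{-1}(V) = {1, 2} ∉ τ ✗.
  V = {[3]}: π^{-1}(V) = {3} ∈ τ ✓.
  V = {[1=2], [3]}: π^{-1}(V) = {1, 2, 3} ∈ τ ✓.
Open sets in the quotient: τ_Q = {{}, {[3]}, {[1=2], [3]}} (3 elements).


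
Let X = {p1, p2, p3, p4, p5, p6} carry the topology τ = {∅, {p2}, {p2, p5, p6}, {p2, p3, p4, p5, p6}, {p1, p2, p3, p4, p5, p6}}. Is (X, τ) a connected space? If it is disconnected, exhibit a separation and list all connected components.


(X, τ) is connected.

Find clopen sets (U ∈ τ with X ∖ U ∈ τ):
  U = ∅, X ∖ U = {p1, p2, p3, p4, p5, p6} — both open, so U is clopen.
  U = {p1, p2, p3, p4, p5, p6}, X ∖ U = ∅ — both open, so U is clopen.
Only trivial clopens (∅ and X) exist, so (X, τ) is connected.
Compute connected components by grouping points that agree on all clopens:
  component: {p1, p2, p3, p4, p5, p6}


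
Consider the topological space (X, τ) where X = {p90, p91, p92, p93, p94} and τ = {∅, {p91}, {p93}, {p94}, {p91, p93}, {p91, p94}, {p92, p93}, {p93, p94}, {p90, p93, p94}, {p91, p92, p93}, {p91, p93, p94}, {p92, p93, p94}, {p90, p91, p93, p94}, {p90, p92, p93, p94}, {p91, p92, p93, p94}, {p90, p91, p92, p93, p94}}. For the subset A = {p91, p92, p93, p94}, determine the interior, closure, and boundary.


int(A) = {p91, p92, p93, p94}, cl(A) = {p90, p91, p92, p93, p94}, ∂A = {p90}.

Closed sets in (X, τ) are complements of opens:
  closed(X, τ) = {∅, {p90}, {p91}, {p92}, {p90, p91}, {p90, p92}, {p90, p94}, {p91, p92}, {p90, p91, p92}, {p90, p91, p94}, {p90, p92, p93}, {p90, p92, p94}, {p90, p91, p92, p93}, {p90, p91, p92, p94}, {p90, p92, p93, p94}, {p90, p91, p92, p93, p94}}.
int(A) = ⋃ {U ∈ τ : U ⊆ A}. Opens contained in A: ∅, {p91}, {p93}, {p94}, {p91, p93}, {p91, p94}, {p92, p93}, {p93, p94}, {p91, p92, p93}, {p91, p93, p94}, {p92, p93, p94}, {p91, p92, p93, p94}.
Taking the union of these: int(A) = {p91, p92, p93, p94}.
cl(A) = ⋂ {C closed : A ⊆ C}. Closed sets containing A: {p90, p91, p92, p93, p94}.
Intersecting these: cl(A) = {p90, p91, p92, p93, p94}.
∂A = cl(A) ∖ int(A) = {p90, p91, p92, p93, p94} ∖ {p91, p92, p93, p94} = {p90}.


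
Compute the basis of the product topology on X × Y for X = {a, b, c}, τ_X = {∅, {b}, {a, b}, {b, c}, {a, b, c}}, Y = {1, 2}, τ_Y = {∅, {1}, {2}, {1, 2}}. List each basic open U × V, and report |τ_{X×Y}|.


Basis B = {∅ × ∅, {b} × {1}, {b} × {2}, {a, b} × {1}, {a, b} × {2}, {b} × {1, 2}, {b, c} × {1}, {b, c} × {2}, {a, b, c} × {1}, {a, b, c} × {2}, {a, b} × {1, 2}, {b, c} × {1, 2}, {a, b, c} × {1, 2}}; |τ_{X×Y}| = 25.

Enumerate products U × V with U ∈ τ_X, V ∈ τ_Y (deduplicated):
  ∅ × ∅ = {} (∅)
  {b} × {1} = {(b,1)}
  {b} × {2} = {(b,2)}
  {a, b} × {1} = {(a,1), (b,1)}
  {a, b} × {2} = {(a,2), (b,2)}
  {b} × {1, 2} = {(b,1), (b,2)}
  {b, c} × {1} = {(b,1), (c,1)}
  {b, c} × {2} = {(b,2), (c,2)}
  {a, b, c} × {1} = {(a,1), (b,1), (c,1)}
  {a, b, c} × {2} = {(a,2), (b,2), (c,2)}
  {a, b} × {1, 2} = {(a,1), (a,2), (b,1), (b,2)}
  {b, c} × {1, 2} = {(b,1), (b,2), (c,1), (c,2)}
  {a, b, c} × {1, 2} = {(a,1), (a,2), (b,1), (b,2), (c,1), (c,2)}
These 13 distinct sets form the basis B.
Close under arbitrary unions to get τ_{X×Y}; counting gives |τ_{X×Y}| = 25.


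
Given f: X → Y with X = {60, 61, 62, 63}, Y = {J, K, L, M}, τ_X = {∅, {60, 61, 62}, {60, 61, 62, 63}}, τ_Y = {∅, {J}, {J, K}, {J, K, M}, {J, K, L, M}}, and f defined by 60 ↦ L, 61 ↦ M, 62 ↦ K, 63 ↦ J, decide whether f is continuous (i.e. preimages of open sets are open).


f is NOT continuous.

Compute f^{-1}(U) for each U ∈ τ_Y:
  U = ∅: f^{-1}(U) = ∅ ∈ τ_X ✓.
  U = {J}: f^{-1}(U) = {63} ∉ τ_X ✗.
  U = {J, K}: f^{-1}(U) = {62, 63} ∉ τ_X ✗.
  U = {J, K, M}: f^{-1}(U) = {61, 62, 63} ∉ τ_X ✗.
  U = {J, K, L, M}: f^{-1}(U) = {60, 61, 62, 63} ∈ τ_X ✓.
Found U = {J} with f^{-1}(U) = {63} not in τ_X. Therefore f is NOT continuous.


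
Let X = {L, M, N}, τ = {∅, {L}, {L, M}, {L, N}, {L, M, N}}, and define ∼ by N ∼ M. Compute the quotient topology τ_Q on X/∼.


X/∼ = {[L], [M=N]}; |τ_Q| = 3.

Equivalence classes: [L], [M=N].
Quotient map π: X → X/∼ sends L ↦ [L], M ↦ [M=N], N ↦ [M=N].
For each subset V ⊆ X/∼, compute π^{-1}(V) ⊆ X and check whether π^{-1}(V) ∈ τ. V is open in τ_Q iff π^{-1}(V) ∈ τ.
  V = {}: π^{-1}(V) = ∅ ∈ τ ✓.
  V = {[L]}: π^{-1}(V) = {L} ∈ τ ✓.
  V = {[M=N]}: π^{-1}(V) = {M, N} ∉ τ ✗.
  V = {[L], [M=N]}: π^{-1}(V) = {L, M, N} ∈ τ ✓.
Open sets in the quotient: τ_Q = {{}, {[L]}, {[L], [M=N]}} (3 elements).


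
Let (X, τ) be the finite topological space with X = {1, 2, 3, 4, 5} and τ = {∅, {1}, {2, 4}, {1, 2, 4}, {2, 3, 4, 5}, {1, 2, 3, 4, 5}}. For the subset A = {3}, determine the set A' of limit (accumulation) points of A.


A' = {5}

For each x ∈ X, list the open sets U ∈ τ with x ∈ U, then check whether U ∩ (A ∖ {x}) ≠ ∅ for every such U.
  x = 1: open {1} ∋ x has {1} ∩ (A ∖ {1}) = ∅, so x is NOT a limit point.
  x = 2: open {2, 4} ∋ x has {2, 4} ∩ (A ∖ {2}) = ∅, so x is NOT a limit point.
  x = 3: open {2, 3, 4, 5} ∋ x has {2, 3, 4, 5} ∩ (A ∖ {3}) = ∅, so x is NOT a limit point.
  x = 4: open {2, 4} ∋ x has {2, 4} ∩ (A ∖ {4}) = ∅, so x is NOT a limit point.
  x = 5: opens ∋ x are {2, 3, 4, 5}, {1, 2, 3, 4, 5}; each meets A ∖ {5}, so x IS a limit point.
Collecting: A' = {5}.


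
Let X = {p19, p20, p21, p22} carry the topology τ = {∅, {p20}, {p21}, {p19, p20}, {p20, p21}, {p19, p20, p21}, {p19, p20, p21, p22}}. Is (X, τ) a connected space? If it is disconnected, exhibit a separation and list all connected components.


(X, τ) is connected.

Find clopen sets (U ∈ τ with X ∖ U ∈ τ):
  U = ∅, X ∖ U = {p19, p20, p21, p22} — both open, so U is clopen.
  U = {p19, p20, p21, p22}, X ∖ U = ∅ — both open, so U is clopen.
Only trivial clopens (∅ and X) exist, so (X, τ) is connected.
Compute connected components by grouping points that agree on all clopens:
  component: {p19, p20, p21, p22}


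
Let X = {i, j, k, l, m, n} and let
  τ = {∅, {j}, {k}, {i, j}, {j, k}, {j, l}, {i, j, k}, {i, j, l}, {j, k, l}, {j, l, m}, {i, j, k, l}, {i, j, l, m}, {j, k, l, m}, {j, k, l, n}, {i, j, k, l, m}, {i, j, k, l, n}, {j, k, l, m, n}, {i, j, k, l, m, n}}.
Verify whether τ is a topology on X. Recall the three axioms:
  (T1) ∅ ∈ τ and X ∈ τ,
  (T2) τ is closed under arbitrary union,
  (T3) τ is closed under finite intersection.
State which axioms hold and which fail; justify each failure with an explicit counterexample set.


τ IS a topology on X.

Axiom (T1): ∅ ∈ τ? Yes; X ∈ τ? Yes.
Axiom (T2/T3): check pairwise unions and intersections of members of τ.
All pairwise intersections and unions checked — each lies in τ. Therefore τ satisfies (T1), (T2), (T3): it IS a topology on X.


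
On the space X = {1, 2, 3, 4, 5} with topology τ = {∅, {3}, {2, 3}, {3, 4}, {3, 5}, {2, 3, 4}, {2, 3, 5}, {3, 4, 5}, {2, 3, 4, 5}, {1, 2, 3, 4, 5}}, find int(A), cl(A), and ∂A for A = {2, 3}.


int(A) = {2, 3}, cl(A) = {1, 2, 3, 4, 5}, ∂A = {1, 4, 5}.

Closed sets in (X, τ) are complements of opens:
  closed(X, τ) = {∅, {1}, {1, 2}, {1, 4}, {1, 5}, {1, 2, 4}, {1, 2, 5}, {1, 4, 5}, {1, 2, 4, 5}, {1, 2, 3, 4, 5}}.
int(A) = ⋃ {U ∈ τ : U ⊆ A}. Opens contained in A: ∅, {3}, {2, 3}.
Taking the union of these: int(A) = {2, 3}.
cl(A) = ⋂ {C closed : A ⊆ C}. Closed sets containing A: {1, 2, 3, 4, 5}.
Intersecting these: cl(A) = {1, 2, 3, 4, 5}.
∂A = cl(A) ∖ int(A) = {1, 2, 3, 4, 5} ∖ {2, 3} = {1, 4, 5}.


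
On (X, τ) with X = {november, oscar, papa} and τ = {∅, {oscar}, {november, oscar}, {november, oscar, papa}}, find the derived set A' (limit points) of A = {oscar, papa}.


A' = {november, papa}

For each x ∈ X, list the open sets U ∈ τ with x ∈ U, then check whether U ∩ (A ∖ {x}) ≠ ∅ for every such U.
  x = november: opens ∋ x are {november, oscar}, {november, oscar, papa}; each meets A ∖ {november}, so x IS a limit point.
  x = oscar: open {oscar} ∋ x has {oscar} ∩ (A ∖ {oscar}) = ∅, so x is NOT a limit point.
  x = papa: opens ∋ x are {november, oscar, papa}; each meets A ∖ {papa}, so x IS a limit point.
Collecting: A' = {november, papa}.


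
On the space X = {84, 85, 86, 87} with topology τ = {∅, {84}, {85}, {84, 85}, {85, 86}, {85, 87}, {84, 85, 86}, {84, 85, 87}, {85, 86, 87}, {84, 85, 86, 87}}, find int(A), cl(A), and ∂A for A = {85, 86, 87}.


int(A) = {85, 86, 87}, cl(A) = {85, 86, 87}, ∂A = ∅.

Closed sets in (X, τ) are complements of opens:
  closed(X, τ) = {∅, {84}, {86}, {87}, {84, 86}, {84, 87}, {86, 87}, {84, 86, 87}, {85, 86, 87}, {84, 85, 86, 87}}.
int(A) = ⋃ {U ∈ τ : U ⊆ A}. Opens contained in A: ∅, {85}, {85, 86}, {85, 87}, {85, 86, 87}.
Taking the union of these: int(A) = {85, 86, 87}.
cl(A) = ⋂ {C closed : A ⊆ C}. Closed sets containing A: {85, 86, 87}, {84, 85, 86, 87}.
Intersecting these: cl(A) = {85, 86, 87}.
∂A = cl(A) ∖ int(A) = {85, 86, 87} ∖ {85, 86, 87} = ∅.


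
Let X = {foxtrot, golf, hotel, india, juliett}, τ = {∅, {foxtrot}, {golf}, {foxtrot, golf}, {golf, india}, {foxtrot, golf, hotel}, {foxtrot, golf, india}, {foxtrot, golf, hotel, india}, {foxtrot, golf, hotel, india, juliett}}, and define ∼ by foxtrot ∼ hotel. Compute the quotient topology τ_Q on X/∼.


X/∼ = {[foxtrot=hotel], [golf], [india], [juliett]}; |τ_Q| = 6.

Equivalence classes: [foxtrot=hotel], [golf], [india], [juliett].
Quotient map π: X → X/∼ sends foxtrot ↦ [foxtrot=hotel], golf ↦ [golf], hotel ↦ [foxtrot=hotel], india ↦ [india], juliett ↦ [juliett].
For each subset V ⊆ X/∼, compute π^{-1}(V) ⊆ X and check whether π^{-1}(V) ∈ τ. V is open in τ_Q iff π^{-1}(V) ∈ τ.
  V = {}: π^{-1}(V) = ∅ ∈ τ ✓.
  V = {[foxtrot=hotel]}: π^{-1}(V) = {foxtrot, hotel} ∉ τ ✗.
  V = {[golf]}: π^{-1}(V) = {golf} ∈ τ ✓.
  V = {[foxtrot=hotel], [golf]}: π^{-1}(V) = {foxtrot, golf, hotel} ∈ τ ✓.
  V = {[india]}: π^{-1}(V) = {india} ∉ τ ✗.
  V = {[foxtrot=hotel], [india]}: π^{-1}(V) = {foxtrot, hotel, india} ∉ τ ✗.
  V = {[golf], [india]}: π^{-1}(V) = {golf, india} ∈ τ ✓.
  V = {[foxtrot=hotel], [golf], [india]}: π^{-1}(V) = {foxtrot, golf, hotel, india} ∈ τ ✓.
  V = {[juliett]}: π^{-1}(V) = {juliett} ∉ τ ✗.
  V = {[foxtrot=hotel], [juliett]}: π^{-1}(V) = {foxtrot, hotel, juliett} ∉ τ ✗.
  V = {[golf], [juliett]}: π^{-1}(V) = {golf, juliett} ∉ τ ✗.
  V = {[foxtrot=hotel], [golf], [juliett]}: π^{-1}(V) = {foxtrot, golf, hotel, juliett} ∉ τ ✗.
  V = {[india], [juliett]}: π^{-1}(V) = {india, juliett} ∉ τ ✗.
  V = {[foxtrot=hotel], [india], [juliett]}: π^{-1}(V) = {foxtrot, hotel, india, juliett} ∉ τ ✗.
  V = {[golf], [india], [juliett]}: π^{-1}(V) = {golf, india, juliett} ∉ τ ✗.
  V = {[foxtrot=hotel], [golf], [india], [juliett]}: π^{-1}(V) = {foxtrot, golf, hotel, india, juliett} ∈ τ ✓.
Open sets in the quotient: τ_Q = {{}, {[golf]}, {[foxtrot=hotel], [golf]}, {[golf], [india]}, {[foxtrot=hotel], [golf], [india]}, {[foxtrot=hotel], [golf], [india], [juliett]}} (6 elements).


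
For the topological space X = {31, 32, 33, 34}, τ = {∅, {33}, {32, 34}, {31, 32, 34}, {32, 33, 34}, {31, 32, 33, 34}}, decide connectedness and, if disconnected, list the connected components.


(X, τ) is disconnected; components = [{33}, {31, 32, 34}].

Find clopen sets (U ∈ τ with X ∖ U ∈ τ):
  U = ∅, X ∖ U = {31, 32, 33, 34} — both open, so U is clopen.
  U = {33}, X ∖ U = {31, 32, 34} — both open, so U is clopen.
  U = {31, 32, 34}, X ∖ U = {33} — both open, so U is clopen.
  U = {31, 32, 33, 34}, X ∖ U = ∅ — both open, so U is clopen.
Nontrivial clopen(s) exist: e.g. {33}. So (X, τ) is disconnected.
Compute connected components by grouping points that agree on all clopens:
  component: {33}
  component: {31, 32, 34}


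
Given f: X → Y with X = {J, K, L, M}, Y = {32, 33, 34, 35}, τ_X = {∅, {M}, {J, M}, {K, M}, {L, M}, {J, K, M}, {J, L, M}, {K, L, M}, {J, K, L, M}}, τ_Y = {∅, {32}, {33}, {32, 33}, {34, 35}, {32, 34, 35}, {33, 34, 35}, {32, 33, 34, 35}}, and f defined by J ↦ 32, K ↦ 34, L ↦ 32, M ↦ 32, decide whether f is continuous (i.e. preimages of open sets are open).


f is NOT continuous.

Compute f^{-1}(U) for each U ∈ τ_Y:
  U = ∅: f^{-1}(U) = ∅ ∈ τ_X ✓.
  U = {32}: f^{-1}(U) = {J, L, M} ∈ τ_X ✓.
  U = {33}: f^{-1}(U) = ∅ ∈ τ_X ✓.
  U = {32, 33}: f^{-1}(U) = {J, L, M} ∈ τ_X ✓.
  U = {34, 35}: f^{-1}(U) = {K} ∉ τ_X ✗.
  U = {32, 34, 35}: f^{-1}(U) = {J, K, L, M} ∈ τ_X ✓.
  U = {33, 34, 35}: f^{-1}(U) = {K} ∉ τ_X ✗.
  U = {32, 33, 34, 35}: f^{-1}(U) = {J, K, L, M} ∈ τ_X ✓.
Found U = {34, 35} with f^{-1}(U) = {K} not in τ_X. Therefore f is NOT continuous.


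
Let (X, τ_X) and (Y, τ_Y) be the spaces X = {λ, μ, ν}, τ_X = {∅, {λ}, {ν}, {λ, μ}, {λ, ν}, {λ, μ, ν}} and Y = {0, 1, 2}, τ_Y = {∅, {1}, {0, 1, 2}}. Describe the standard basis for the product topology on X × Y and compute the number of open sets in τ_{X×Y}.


Basis B = {∅ × ∅, {λ} × {1}, {ν} × {1}, {λ, μ} × {1}, {λ, ν} × {1}, {λ} × {0, 1, 2}, {λ, μ, ν} × {1}, {ν} × {0, 1, 2}, {λ, μ} × {0, 1, 2}, {λ, ν} × {0, 1, 2}, {λ, μ, ν} × {0, 1, 2}}; |τ_{X×Y}| = 18.

Enumerate products U × V with U ∈ τ_X, V ∈ τ_Y (deduplicated):
  ∅ × ∅ = {} (∅)
  {λ} × {1} = {(λ,1)}
  {ν} × {1} = {(ν,1)}
  {λ, μ} × {1} = {(λ,1), (μ,1)}
  {λ, ν} × {1} = {(λ,1), (ν,1)}
  {λ} × {0, 1, 2} = {(λ,0), (λ,1), (λ,2)}
  {λ, μ, ν} × {1} = {(λ,1), (μ,1), (ν,1)}
  {ν} × {0, 1, 2} = {(ν,0), (ν,1), (ν,2)}
  {λ, μ} × {0, 1, 2} = {(λ,0), (λ,1), (λ,2), (μ,0), (μ,1), (μ,2)}
  {λ, ν} × {0, 1, 2} = {(λ,0), (λ,1), (λ,2), (ν,0), (ν,1), (ν,2)}
  {λ, μ, ν} × {0, 1, 2} = {(λ,0), (λ,1), (λ,2), (μ,0), (μ,1), (μ,2), (ν,0), (ν,1), (ν,2)}
These 11 distinct sets form the basis B.
Close under arbitrary unions to get τ_{X×Y}; counting gives |τ_{X×Y}| = 18.


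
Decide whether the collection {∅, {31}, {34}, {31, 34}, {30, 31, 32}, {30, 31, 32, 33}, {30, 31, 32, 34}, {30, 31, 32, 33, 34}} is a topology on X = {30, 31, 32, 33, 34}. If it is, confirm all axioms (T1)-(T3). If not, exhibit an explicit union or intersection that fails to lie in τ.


τ IS a topology on X.

Axiom (T1): ∅ ∈ τ? Yes; X ∈ τ? Yes.
Axiom (T2/T3): check pairwise unions and intersections of members of τ.
All pairwise intersections and unions checked — each lies in τ. Therefore τ satisfies (T1), (T2), (T3): it IS a topology on X.


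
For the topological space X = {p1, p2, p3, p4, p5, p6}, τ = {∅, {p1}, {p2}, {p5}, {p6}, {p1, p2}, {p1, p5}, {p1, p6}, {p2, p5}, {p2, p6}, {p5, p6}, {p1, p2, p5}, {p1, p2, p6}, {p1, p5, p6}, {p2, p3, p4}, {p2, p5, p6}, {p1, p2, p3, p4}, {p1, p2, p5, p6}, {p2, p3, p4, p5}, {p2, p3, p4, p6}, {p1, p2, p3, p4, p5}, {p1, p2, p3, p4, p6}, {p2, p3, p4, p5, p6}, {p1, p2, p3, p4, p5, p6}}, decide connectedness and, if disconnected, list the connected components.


(X, τ) is disconnected; components = [{p1}, {p5}, {p6}, {p2, p3, p4}].

Find clopen sets (U ∈ τ with X ∖ U ∈ τ):
  U = ∅, X ∖ U = {p1, p2, p3, p4, p5, p6} — both open, so U is clopen.
  U = {p1}, X ∖ U = {p2, p3, p4, p5, p6} — both open, so U is clopen.
  U = {p5}, X ∖ U = {p1, p2, p3, p4, p6} — both open, so U is clopen.
  U = {p6}, X ∖ U = {p1, p2, p3, p4, p5} — both open, so U is clopen.
  U = {p1, p5}, X ∖ U = {p2, p3, p4, p6} — both open, so U is clopen.
  U = {p1, p6}, X ∖ U = {p2, p3, p4, p5} — both open, so U is clopen.
  U = {p5, p6}, X ∖ U = {p1, p2, p3, p4} — both open, so U is clopen.
  U = {p1, p5, p6}, X ∖ U = {p2, p3, p4} — both open, so U is clopen.
  U = {p2, p3, p4}, X ∖ U = {p1, p5, p6} — both open, so U is clopen.
  U = {p1, p2, p3, p4}, X ∖ U = {p5, p6} — both open, so U is clopen.
  U = {p2, p3, p4, p5}, X ∖ U = {p1, p6} — both open, so U is clopen.
  U = {p2, p3, p4, p6}, X ∖ U = {p1, p5} — both open, so U is clopen.
  U = {p1, p2, p3, p4, p5}, X ∖ U = {p6} — both open, so U is clopen.
  U = {p1, p2, p3, p4, p6}, X ∖ U = {p5} — both open, so U is clopen.
  U = {p2, p3, p4, p5, p6}, X ∖ U = {p1} — both open, so U is clopen.
  U = {p1, p2, p3, p4, p5, p6}, X ∖ U = ∅ — both open, so U is clopen.
Nontrivial clopen(s) exist: e.g. {p1, p2, p3, p4, p5}. So (X, τ) is disconnected.
Compute connected components by grouping points that agree on all clopens:
  component: {p1}
  component: {p5}
  component: {p6}
  component: {p2, p3, p4}


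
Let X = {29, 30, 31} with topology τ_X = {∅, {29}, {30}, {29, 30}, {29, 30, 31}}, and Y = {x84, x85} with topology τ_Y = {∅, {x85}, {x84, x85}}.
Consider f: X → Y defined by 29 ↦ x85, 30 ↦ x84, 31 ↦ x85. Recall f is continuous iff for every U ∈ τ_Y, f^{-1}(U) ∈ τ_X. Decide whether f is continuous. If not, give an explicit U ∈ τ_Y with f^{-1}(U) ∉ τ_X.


f is NOT continuous.

Compute f^{-1}(U) for each U ∈ τ_Y:
  U = ∅: f^{-1}(U) = ∅ ∈ τ_X ✓.
  U = {x85}: f^{-1}(U) = {29, 31} ∉ τ_X ✗.
  U = {x84, x85}: f^{-1}(U) = {29, 30, 31} ∈ τ_X ✓.
Found U = {x85} with f^{-1}(U) = {29, 31} not in τ_X. Therefore f is NOT continuous.


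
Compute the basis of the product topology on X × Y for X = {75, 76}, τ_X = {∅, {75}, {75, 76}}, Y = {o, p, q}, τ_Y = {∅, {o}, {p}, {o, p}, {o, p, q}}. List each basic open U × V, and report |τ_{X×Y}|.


Basis B = {∅ × ∅, {75} × {o}, {75} × {p}, {75} × {o, p}, {75, 76} × {o}, {75, 76} × {p}, {75} × {o, p, q}, {75, 76} × {o, p}, {75, 76} × {o, p, q}}; |τ_{X×Y}| = 14.

Enumerate products U × V with U ∈ τ_X, V ∈ τ_Y (deduplicated):
  ∅ × ∅ = {} (∅)
  {75} × {o} = {(75,o)}
  {75} × {p} = {(75,p)}
  {75} × {o, p} = {(75,o), (75,p)}
  {75, 76} × {o} = {(75,o), (76,o)}
  {75, 76} × {p} = {(75,p), (76,p)}
  {75} × {o, p, q} = {(75,o), (75,p), (75,q)}
  {75, 76} × {o, p} = {(75,o), (75,p), (76,o), (76,p)}
  {75, 76} × {o, p, q} = {(75,o), (75,p), (75,q), (76,o), (76,p), (76,q)}
These 9 distinct sets form the basis B.
Close under arbitrary unions to get τ_{X×Y}; counting gives |τ_{X×Y}| = 14.


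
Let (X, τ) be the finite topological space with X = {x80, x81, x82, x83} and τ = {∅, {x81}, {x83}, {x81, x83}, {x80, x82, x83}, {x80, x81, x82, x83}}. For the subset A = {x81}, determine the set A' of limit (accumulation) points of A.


A' = ∅

For each x ∈ X, list the open sets U ∈ τ with x ∈ U, then check whether U ∩ (A ∖ {x}) ≠ ∅ for every such U.
  x = x80: open {x80, x82, x83} ∋ x has {x80, x82, x83} ∩ (A ∖ {x80}) = ∅, so x is NOT a limit point.
  x = x81: open {x81} ∋ x has {x81} ∩ (A ∖ {x81}) = ∅, so x is NOT a limit point.
  x = x82: open {x80, x82, x83} ∋ x has {x80, x82, x83} ∩ (A ∖ {x82}) = ∅, so x is NOT a limit point.
  x = x83: open {x83} ∋ x has {x83} ∩ (A ∖ {x83}) = ∅, so x is NOT a limit point.
Collecting: A' = ∅.


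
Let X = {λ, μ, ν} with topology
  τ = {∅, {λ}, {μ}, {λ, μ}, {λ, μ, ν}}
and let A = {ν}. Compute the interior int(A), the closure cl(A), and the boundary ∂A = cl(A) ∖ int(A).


int(A) = ∅, cl(A) = {ν}, ∂A = {ν}.

Closed sets in (X, τ) are complements of opens:
  closed(X, τ) = {∅, {ν}, {λ, ν}, {μ, ν}, {λ, μ, ν}}.
int(A) = ⋃ {U ∈ τ : U ⊆ A}. Opens contained in A: ∅.
Taking the union of these: int(A) = ∅.
cl(A) = ⋂ {C closed : A ⊆ C}. Closed sets containing A: {ν}, {λ, ν}, {μ, ν}, {λ, μ, ν}.
Intersecting these: cl(A) = {ν}.
∂A = cl(A) ∖ int(A) = {ν} ∖ ∅ = {ν}.


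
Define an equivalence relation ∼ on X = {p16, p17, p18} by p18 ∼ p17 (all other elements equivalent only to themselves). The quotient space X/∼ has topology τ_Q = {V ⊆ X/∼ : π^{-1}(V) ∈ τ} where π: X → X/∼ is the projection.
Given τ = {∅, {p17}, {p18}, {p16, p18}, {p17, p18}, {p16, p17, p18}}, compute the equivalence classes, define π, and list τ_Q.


X/∼ = {[p16], [p17=p18]}; |τ_Q| = 3.

Equivalence classes: [p16], [p17=p18].
Quotient map π: X → X/∼ sends p16 ↦ [p16], p17 ↦ [p17=p18], p18 ↦ [p17=p18].
For each subset V ⊆ X/∼, compute π^{-1}(V) ⊆ X and check whether π^{-1}(V) ∈ τ. V is open in τ_Q iff π^{-1}(V) ∈ τ.
  V = {}: π^{-1}(V) = ∅ ∈ τ ✓.
  V = {[p16]}: π^{-1}(V) = {p16} ∉ τ ✗.
  V = {[p17=p18]}: π^{-1}(V) = {p17, p18} ∈ τ ✓.
  V = {[p16], [p17=p18]}: π^{-1}(V) = {p16, p17, p18} ∈ τ ✓.
Open sets in the quotient: τ_Q = {{}, {[p17=p18]}, {[p16], [p17=p18]}} (3 elements).


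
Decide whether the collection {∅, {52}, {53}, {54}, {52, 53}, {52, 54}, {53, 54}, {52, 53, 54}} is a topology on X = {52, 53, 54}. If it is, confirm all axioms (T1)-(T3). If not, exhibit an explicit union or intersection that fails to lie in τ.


τ IS a topology on X.

Axiom (T1): ∅ ∈ τ? Yes; X ∈ τ? Yes.
Axiom (T2/T3): check pairwise unions and intersections of members of τ.
All pairwise intersections and unions checked — each lies in τ. Therefore τ satisfies (T1), (T2), (T3): it IS a topology on X.


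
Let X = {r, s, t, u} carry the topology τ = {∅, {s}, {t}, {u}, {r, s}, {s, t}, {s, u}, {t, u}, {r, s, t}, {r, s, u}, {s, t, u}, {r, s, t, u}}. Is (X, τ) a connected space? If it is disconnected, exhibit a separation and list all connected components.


(X, τ) is disconnected; components = [{t}, {u}, {r, s}].

Find clopen sets (U ∈ τ with X ∖ U ∈ τ):
  U = ∅, X ∖ U = {r, s, t, u} — both open, so U is clopen.
  U = {t}, X ∖ U = {r, s, u} — both open, so U is clopen.
  U = {u}, X ∖ U = {r, s, t} — both open, so U is clopen.
  U = {r, s}, X ∖ U = {t, u} — both open, so U is clopen.
  U = {t, u}, X ∖ U = {r, s} — both open, so U is clopen.
  U = {r, s, t}, X ∖ U = {u} — both open, so U is clopen.
  U = {r, s, u}, X ∖ U = {t} — both open, so U is clopen.
  U = {r, s, t, u}, X ∖ U = ∅ — both open, so U is clopen.
Nontrivial clopen(s) exist: e.g. {t}. So (X, τ) is disconnected.
Compute connected components by grouping points that agree on all clopens:
  component: {t}
  component: {u}
  component: {r, s}


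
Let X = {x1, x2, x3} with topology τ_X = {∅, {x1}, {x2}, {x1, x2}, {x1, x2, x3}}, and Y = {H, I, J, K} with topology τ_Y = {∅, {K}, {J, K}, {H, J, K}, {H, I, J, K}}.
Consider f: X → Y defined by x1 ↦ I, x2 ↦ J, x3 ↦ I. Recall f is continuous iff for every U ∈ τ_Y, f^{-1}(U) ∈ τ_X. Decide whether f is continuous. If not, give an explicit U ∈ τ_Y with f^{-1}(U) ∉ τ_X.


f IS continuous.

Compute f^{-1}(U) for each U ∈ τ_Y:
  U = ∅: f^{-1}(U) = ∅ ∈ τ_X ✓.
  U = {K}: f^{-1}(U) = ∅ ∈ τ_X ✓.
  U = {J, K}: f^{-1}(U) = {x2} ∈ τ_X ✓.
  U = {H, J, K}: f^{-1}(U) = {x2} ∈ τ_X ✓.
  U = {H, I, J, K}: f^{-1}(U) = {x1, x2, x3} ∈ τ_X ✓.
Every preimage lies in τ_X, so f IS continuous.


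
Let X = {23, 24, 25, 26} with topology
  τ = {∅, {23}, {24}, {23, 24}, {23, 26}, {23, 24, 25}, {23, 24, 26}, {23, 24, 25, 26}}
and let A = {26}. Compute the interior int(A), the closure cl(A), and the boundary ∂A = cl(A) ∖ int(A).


int(A) = ∅, cl(A) = {26}, ∂A = {26}.

Closed sets in (X, τ) are complements of opens:
  closed(X, τ) = {∅, {25}, {26}, {24, 25}, {25, 26}, {23, 25, 26}, {24, 25, 26}, {23, 24, 25, 26}}.
int(A) = ⋃ {U ∈ τ : U ⊆ A}. Opens contained in A: ∅.
Taking the union of these: int(A) = ∅.
cl(A) = ⋂ {C closed : A ⊆ C}. Closed sets containing A: {26}, {25, 26}, {23, 25, 26}, {24, 25, 26}, {23, 24, 25, 26}.
Intersecting these: cl(A) = {26}.
∂A = cl(A) ∖ int(A) = {26} ∖ ∅ = {26}.


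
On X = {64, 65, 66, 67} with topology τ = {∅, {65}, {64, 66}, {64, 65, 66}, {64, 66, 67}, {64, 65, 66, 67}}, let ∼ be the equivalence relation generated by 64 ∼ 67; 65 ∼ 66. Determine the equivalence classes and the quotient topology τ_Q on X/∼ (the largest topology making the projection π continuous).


X/∼ = {[64=67], [65=66]}; |τ_Q| = 2.

Equivalence classes: [64=67], [65=66].
Quotient map π: X → X/∼ sends 64 ↦ [64=67], 65 ↦ [65=66], 66 ↦ [65=66], 67 ↦ [64=67].
For each subset V ⊆ X/∼, compute π^{-1}(V) ⊆ X and check whether π^{-1}(V) ∈ τ. V is open in τ_Q iff π^{-1}(V) ∈ τ.
  V = {}: π^{-1}(V) = ∅ ∈ τ ✓.
  V = {[64=67]}: π^{-1}(V) = {64, 67} ∉ τ ✗.
  V = {[65=66]}: π^{-1}(V) = {65, 66} ∉ τ ✗.
  V = {[64=67], [65=66]}: π^{-1}(V) = {64, 65, 66, 67} ∈ τ ✓.
Open sets in the quotient: τ_Q = {{}, {[64=67], [65=66]}} (2 elements).


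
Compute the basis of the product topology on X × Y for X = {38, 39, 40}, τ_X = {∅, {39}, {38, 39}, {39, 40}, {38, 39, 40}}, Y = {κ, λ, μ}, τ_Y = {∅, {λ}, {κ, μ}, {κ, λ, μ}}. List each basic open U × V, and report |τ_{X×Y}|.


Basis B = {∅ × ∅, {39} × {λ}, {38, 39} × {λ}, {39} × {κ, μ}, {39, 40} × {λ}, {38, 39, 40} × {λ}, {39} × {κ, λ, μ}, {38, 39} × {κ, μ}, {39, 40} × {κ, μ}, {38, 39} × {κ, λ, μ}, {38, 39, 40} × {κ, μ}, {39, 40} × {κ, λ, μ}, {38, 39, 40} × {κ, λ, μ}}; |τ_{X×Y}| = 25.

Enumerate products U × V with U ∈ τ_X, V ∈ τ_Y (deduplicated):
  ∅ × ∅ = {} (∅)
  {39} × {λ} = {(39,λ)}
  {38, 39} × {λ} = {(38,λ), (39,λ)}
  {39} × {κ, μ} = {(39,κ), (39,μ)}
  {39, 40} × {λ} = {(39,λ), (40,λ)}
  {38, 39, 40} × {λ} = {(38,λ), (39,λ), (40,λ)}
  {39} × {κ, λ, μ} = {(39,κ), (39,λ), (39,μ)}
  {38, 39} × {κ, μ} = {(38,κ), (38,μ), (39,κ), (39,μ)}
  {39, 40} × {κ, μ} = {(39,κ), (39,μ), (40,κ), (40,μ)}
  {38, 39} × {κ, λ, μ} = {(38,κ), (38,λ), (38,μ), (39,κ), (39,λ), (39,μ)}
  {38, 39, 40} × {κ, μ} = {(38,κ), (38,μ), (39,κ), (39,μ), (40,κ), (40,μ)}
  {39, 40} × {κ, λ, μ} = {(39,κ), (39,λ), (39,μ), (40,κ), (40,λ), (40,μ)}
  {38, 39, 40} × {κ, λ, μ} = {(38,κ), (38,λ), (38,μ), (39,κ), (39,λ), (39,μ), (40,κ), (40,λ), (40,μ)}
These 13 distinct sets form the basis B.
Close under arbitrary unions to get τ_{X×Y}; counting gives |τ_{X×Y}| = 25.


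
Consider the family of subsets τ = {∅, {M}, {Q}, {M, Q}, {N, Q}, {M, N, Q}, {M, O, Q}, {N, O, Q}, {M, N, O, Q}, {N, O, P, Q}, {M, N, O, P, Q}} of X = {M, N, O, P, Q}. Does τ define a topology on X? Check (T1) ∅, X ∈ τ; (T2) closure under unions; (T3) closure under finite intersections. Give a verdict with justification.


τ is NOT a topology on X.

Axiom (T1): ∅ ∈ τ? Yes; X ∈ τ? Yes.
Axiom (T2/T3): check pairwise unions and intersections of members of τ.
Counterexample for (T3): {M, O, Q} ∩ {N, O, Q} = {O, Q} ∉ τ. Therefore τ is NOT a topology.


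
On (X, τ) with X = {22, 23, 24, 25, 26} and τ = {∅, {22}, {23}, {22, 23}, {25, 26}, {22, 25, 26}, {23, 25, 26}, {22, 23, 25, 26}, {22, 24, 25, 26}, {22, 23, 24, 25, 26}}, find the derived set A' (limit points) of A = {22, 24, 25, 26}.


A' = {24, 25, 26}

For each x ∈ X, list the open sets U ∈ τ with x ∈ U, then check whether U ∩ (A ∖ {x}) ≠ ∅ for every such U.
  x = 22: open {22} ∋ x has {22} ∩ (A ∖ {22}) = ∅, so x is NOT a limit point.
  x = 23: open {23} ∋ x has {23} ∩ (A ∖ {23}) = ∅, so x is NOT a limit point.
  x = 24: opens ∋ x are {22, 24, 25, 26}, {22, 23, 24, 25, 26}; each meets A ∖ {24}, so x IS a limit point.
  x = 25: opens ∋ x are {25, 26}, {22, 25, 26}, {23, 25, 26}, {22, 23, 25, 26}, {22, 24, 25, 26}, {22, 23, 24, 25, 26}; each meets A ∖ {25}, so x IS a limit point.
  x = 26: opens ∋ x are {25, 26}, {22, 25, 26}, {23, 25, 26}, {22, 23, 25, 26}, {22, 24, 25, 26}, {22, 23, 24, 25, 26}; each meets A ∖ {26}, so x IS a limit point.
Collecting: A' = {24, 25, 26}.


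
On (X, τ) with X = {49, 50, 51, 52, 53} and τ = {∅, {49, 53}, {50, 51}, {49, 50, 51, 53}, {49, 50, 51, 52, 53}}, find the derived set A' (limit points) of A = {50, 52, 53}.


A' = {49, 51, 52}

For each x ∈ X, list the open sets U ∈ τ with x ∈ U, then check whether U ∩ (A ∖ {x}) ≠ ∅ for every such U.
  x = 49: opens ∋ x are {49, 53}, {49, 50, 51, 53}, {49, 50, 51, 52, 53}; each meets A ∖ {49}, so x IS a limit point.
  x = 50: open {50, 51} ∋ x has {50, 51} ∩ (A ∖ {50}) = ∅, so x is NOT a limit point.
  x = 51: opens ∋ x are {50, 51}, {49, 50, 51, 53}, {49, 50, 51, 52, 53}; each meets A ∖ {51}, so x IS a limit point.
  x = 52: opens ∋ x are {49, 50, 51, 52, 53}; each meets A ∖ {52}, so x IS a limit point.
  x = 53: open {49, 53} ∋ x has {49, 53} ∩ (A ∖ {53}) = ∅, so x is NOT a limit point.
Collecting: A' = {49, 51, 52}.


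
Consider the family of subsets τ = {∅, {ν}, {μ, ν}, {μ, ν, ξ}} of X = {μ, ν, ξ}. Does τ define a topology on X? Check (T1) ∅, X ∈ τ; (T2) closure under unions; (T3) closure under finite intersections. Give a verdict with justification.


τ IS a topology on X.

Axiom (T1): ∅ ∈ τ? Yes; X ∈ τ? Yes.
Axiom (T2/T3): check pairwise unions and intersections of members of τ.
All pairwise intersections and unions checked — each lies in τ. Therefore τ satisfies (T1), (T2), (T3): it IS a topology on X.


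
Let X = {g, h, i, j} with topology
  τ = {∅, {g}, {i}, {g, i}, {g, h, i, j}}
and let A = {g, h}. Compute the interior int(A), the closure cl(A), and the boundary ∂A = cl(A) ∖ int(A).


int(A) = {g}, cl(A) = {g, h, j}, ∂A = {h, j}.

Closed sets in (X, τ) are complements of opens:
  closed(X, τ) = {∅, {h, j}, {g, h, j}, {h, i, j}, {g, h, i, j}}.
int(A) = ⋃ {U ∈ τ : U ⊆ A}. Opens contained in A: ∅, {g}.
Taking the union of these: int(A) = {g}.
cl(A) = ⋂ {C closed : A ⊆ C}. Closed sets containing A: {g, h, j}, {g, h, i, j}.
Intersecting these: cl(A) = {g, h, j}.
∂A = cl(A) ∖ int(A) = {g, h, j} ∖ {g} = {h, j}.


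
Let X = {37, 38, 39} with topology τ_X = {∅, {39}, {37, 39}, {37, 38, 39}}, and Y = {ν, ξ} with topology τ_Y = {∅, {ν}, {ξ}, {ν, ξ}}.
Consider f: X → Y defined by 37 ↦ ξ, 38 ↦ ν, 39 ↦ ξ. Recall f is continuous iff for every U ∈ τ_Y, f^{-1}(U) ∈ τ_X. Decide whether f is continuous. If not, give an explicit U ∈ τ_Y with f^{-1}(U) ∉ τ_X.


f is NOT continuous.

Compute f^{-1}(U) for each U ∈ τ_Y:
  U = ∅: f^{-1}(U) = ∅ ∈ τ_X ✓.
  U = {ν}: f^{-1}(U) = {38} ∉ τ_X ✗.
  U = {ξ}: f^{-1}(U) = {37, 39} ∈ τ_X ✓.
  U = {ν, ξ}: f^{-1}(U) = {37, 38, 39} ∈ τ_X ✓.
Found U = {ν} with f^{-1}(U) = {38} not in τ_X. Therefore f is NOT continuous.


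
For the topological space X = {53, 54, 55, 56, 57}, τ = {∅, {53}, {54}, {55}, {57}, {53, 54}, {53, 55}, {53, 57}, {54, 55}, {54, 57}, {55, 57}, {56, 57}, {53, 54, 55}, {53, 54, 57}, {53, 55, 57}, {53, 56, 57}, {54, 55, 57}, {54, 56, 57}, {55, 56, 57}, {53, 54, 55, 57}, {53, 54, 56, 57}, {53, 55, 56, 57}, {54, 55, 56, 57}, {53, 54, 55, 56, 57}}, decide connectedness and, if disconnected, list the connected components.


(X, τ) is disconnected; components = [{53}, {54}, {55}, {56, 57}].

Find clopen sets (U ∈ τ with X ∖ U ∈ τ):
  U = ∅, X ∖ U = {53, 54, 55, 56, 57} — both open, so U is clopen.
  U = {53}, X ∖ U = {54, 55, 56, 57} — both open, so U is clopen.
  U = {54}, X ∖ U = {53, 55, 56, 57} — both open, so U is clopen.
  U = {55}, X ∖ U = {53, 54, 56, 57} — both open, so U is clopen.
  U = {53, 54}, X ∖ U = {55, 56, 57} — both open, so U is clopen.
  U = {53, 55}, X ∖ U = {54, 56, 57} — both open, so U is clopen.
  U = {54, 55}, X ∖ U = {53, 56, 57} — both open, so U is clopen.
  U = {56, 57}, X ∖ U = {53, 54, 55} — both open, so U is clopen.
  U = {53, 54, 55}, X ∖ U = {56, 57} — both open, so U is clopen.
  U = {53, 56, 57}, X ∖ U = {54, 55} — both open, so U is clopen.
  U = {54, 56, 57}, X ∖ U = {53, 55} — both open, so U is clopen.
  U = {55, 56, 57}, X ∖ U = {53, 54} — both open, so U is clopen.
  U = {53, 54, 56, 57}, X ∖ U = {55} — both open, so U is clopen.
  U = {53, 55, 56, 57}, X ∖ U = {54} — both open, so U is clopen.
  U = {54, 55, 56, 57}, X ∖ U = {53} — both open, so U is clopen.
  U = {53, 54, 55, 56, 57}, X ∖ U = ∅ — both open, so U is clopen.
Nontrivial clopen(s) exist: e.g. {54, 55}. So (X, τ) is disconnected.
Compute connected components by grouping points that agree on all clopens:
  component: {53}
  component: {54}
  component: {55}
  component: {56, 57}
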